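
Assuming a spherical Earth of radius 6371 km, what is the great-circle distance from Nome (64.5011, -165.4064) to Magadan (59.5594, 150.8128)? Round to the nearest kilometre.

Δλ = 150.8128 − -165.4064 = 316.2192°; wrapped into (−180°, 180°]: -43.7808°.
Δφ = 59.5594 − 64.5011 = -4.9417°.
a = sin²(Δφ/2) + cos φ₁ · cos φ₂ · sin²(Δλ/2) = 0.032176.
c = 2·atan2(√a, √(1−a)) = 0.36071 rad → d = 6371·c ≈ 2298.07 km.

2298 km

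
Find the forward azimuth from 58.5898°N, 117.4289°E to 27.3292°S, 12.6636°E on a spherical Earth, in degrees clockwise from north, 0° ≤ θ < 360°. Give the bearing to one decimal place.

Δλ = 12.6636 − 117.4289 = -104.7653°.
θ = atan2( sin Δλ · cos φ₂ , cos φ₁ · sin φ₂ − sin φ₁ · cos φ₂ · cos Δλ )
  = atan2(-0.85905, -0.04603) = -93.067° → normalised to [0°, 360°): 266.933°.

266.9°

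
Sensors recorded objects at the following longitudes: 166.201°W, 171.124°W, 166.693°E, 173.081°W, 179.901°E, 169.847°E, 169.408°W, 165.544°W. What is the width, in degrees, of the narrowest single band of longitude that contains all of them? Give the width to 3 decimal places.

Sort the longitudes: -173.081°, -171.124°, -169.408°, -166.201°, -165.544°, +166.693°, +169.847°, +179.901°.
Eastward gaps between consecutive values (wrapping around): 1.957°, 1.716°, 3.207°, 0.657°, 332.237°, 3.154°, 10.054°, 7.018°.
Largest gap = 332.237° ⇒ minimal covering band is its complement: 360° − 332.237° = 27.763°.
Band runs from +166.693° eastward to -165.544°, crossing the antimeridian.

27.763°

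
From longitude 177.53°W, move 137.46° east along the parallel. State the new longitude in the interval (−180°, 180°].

40.07°W

Start at -177.53°; shift +137.46° → -40.07°.
-40.07° already lies in (−180°, 180°].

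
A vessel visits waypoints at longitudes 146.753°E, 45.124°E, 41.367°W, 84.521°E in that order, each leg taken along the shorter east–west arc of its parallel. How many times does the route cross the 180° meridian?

Leg 1: +146.753° → +45.124°, shortest Δλ = -101.629° (west) — does not cross 180°.
Leg 2: +45.124° → -41.367°, shortest Δλ = -86.491° (west) — does not cross 180°.
Leg 3: -41.367° → +84.521°, shortest Δλ = 125.888° (east) — does not cross 180°.
Total crossings: 0.

0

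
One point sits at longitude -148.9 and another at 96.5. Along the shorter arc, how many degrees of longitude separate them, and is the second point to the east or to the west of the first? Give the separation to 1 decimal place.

Raw difference: 96.5 − -148.9 = 245.4°.
Normalise into (−180°, 180°]: 245.4° − 360° = -114.6°.
Negative ⇒ the second point lies to the west; separation 114.6°.

114.6° west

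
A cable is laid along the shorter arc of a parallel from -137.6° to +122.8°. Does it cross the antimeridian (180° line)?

Yes

Naïve |122.8 − -137.6| = 260.4° > 180°, so the shorter arc goes the other way round — across 180°.
Signed shortest Δλ = ((122.8 − -137.6 + 180) mod 360) − 180 = -99.6°.
Going west by 99.6° from -137.6° passes through 180° before reaching +122.8°.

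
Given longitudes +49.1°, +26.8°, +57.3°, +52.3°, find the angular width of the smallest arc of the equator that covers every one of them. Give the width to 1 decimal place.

30.5°

Sort the longitudes: +26.8°, +49.1°, +52.3°, +57.3°.
Eastward gaps between consecutive values (wrapping around): 22.3°, 3.2°, 5.0°, 329.5°.
Largest gap = 329.5° ⇒ minimal covering band is its complement: 360° − 329.5° = 30.5°.
Band runs from +26.8° eastward to +57.3°.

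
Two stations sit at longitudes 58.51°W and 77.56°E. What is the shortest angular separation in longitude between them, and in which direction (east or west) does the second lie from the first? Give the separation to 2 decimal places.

136.07° east

Raw difference: 77.56 − -58.51 = 136.07°.
Normalise into (−180°, 180°]: 136.07° stays 136.07°.
Positive ⇒ the second point lies to the east; separation 136.07°.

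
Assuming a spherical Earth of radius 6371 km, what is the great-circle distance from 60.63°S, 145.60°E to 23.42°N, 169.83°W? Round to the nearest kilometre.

Δλ = -169.83 − 145.60 = -315.43°; wrapped into (−180°, 180°]: 44.57°.
Δφ = 23.42 − -60.63 = 84.05°.
a = sin²(Δφ/2) + cos φ₁ · cos φ₂ · sin²(Δλ/2) = 0.512887.
c = 2·atan2(√a, √(1−a)) = 1.59657 rad → d = 6371·c ≈ 10171.77 km.

10172 km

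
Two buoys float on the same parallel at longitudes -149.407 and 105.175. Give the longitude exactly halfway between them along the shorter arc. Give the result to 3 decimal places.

Signed shortest Δλ from -149.407° to +105.175° is -105.418°.
Midpoint longitude = -149.407° + (-105.418°)/2 = -149.407° − 52.709° = -202.116°.
Normalise into (−180°, 180°]: +157.884°.
(The naïve average (-149.407 + +105.175)/2 = -22.116° is on the wrong side of the globe.)

+157.884°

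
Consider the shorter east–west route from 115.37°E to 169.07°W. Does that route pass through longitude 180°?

Yes

Naïve |-169.07 − 115.37| = 284.44° > 180°, so the shorter arc goes the other way round — across 180°.
Signed shortest Δλ = ((-169.07 − 115.37 + 180) mod 360) − 180 = 75.56°.
Going east by 75.56° from +115.37° passes through 180° before reaching -169.07°.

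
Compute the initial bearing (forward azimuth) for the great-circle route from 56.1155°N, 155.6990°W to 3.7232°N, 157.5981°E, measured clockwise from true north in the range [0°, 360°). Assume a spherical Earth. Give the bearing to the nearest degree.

Δλ = 157.5981 − -155.6990 = 313.2971°; wrapped into (−180°, 180°]: -46.7029°.
θ = atan2( sin Δλ · cos φ₂ , cos φ₁ · sin φ₂ − sin φ₁ · cos φ₂ · cos Δλ )
  = atan2(-0.72627, -0.53191) = -126.218° → normalised to [0°, 360°): 233.782°.

234°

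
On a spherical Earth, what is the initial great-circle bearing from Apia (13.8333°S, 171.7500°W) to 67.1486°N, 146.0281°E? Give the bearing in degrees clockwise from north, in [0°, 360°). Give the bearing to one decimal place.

344.8°

Δλ = 146.0281 − -171.7500 = 317.7781°; wrapped into (−180°, 180°]: -42.2219°.
θ = atan2( sin Δλ · cos φ₂ , cos φ₁ · sin φ₂ − sin φ₁ · cos φ₂ · cos Δλ )
  = atan2(-0.26097, 0.96355) = -15.154° → normalised to [0°, 360°): 344.846°.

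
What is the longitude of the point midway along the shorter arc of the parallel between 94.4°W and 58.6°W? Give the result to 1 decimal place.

Signed shortest Δλ from -94.4° to -58.6° is +35.8°.
Midpoint longitude = -94.4° + (+35.8°)/2 = -94.4° + 17.9° = -76.5°.

76.5°W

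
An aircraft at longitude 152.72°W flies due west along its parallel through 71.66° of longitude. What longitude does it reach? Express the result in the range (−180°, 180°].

135.62°E

Start at -152.72°; shift −71.66° → -224.38°.
-224.38° lies outside (−180°, 180°]; add 360° → +135.62°.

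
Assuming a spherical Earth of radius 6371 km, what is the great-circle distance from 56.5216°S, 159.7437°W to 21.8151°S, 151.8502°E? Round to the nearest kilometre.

5500 km

Δλ = 151.8502 − -159.7437 = 311.5939°; wrapped into (−180°, 180°]: -48.4061°.
Δφ = -21.8151 − -56.5216 = 34.7065°.
a = sin²(Δφ/2) + cos φ₁ · cos φ₂ · sin²(Δλ/2) = 0.175036.
c = 2·atan2(√a, √(1−a)) = 0.86331 rad → d = 6371·c ≈ 5500.12 km.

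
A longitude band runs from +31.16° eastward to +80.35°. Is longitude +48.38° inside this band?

Yes

Band width going east from +31.16° to +80.35°: ((80.35 − 31.16) mod 360) = 49.19°.
Offset of +48.38° east of the west edge: ((48.38 − 31.16) mod 360) = 17.22°.
17.22° ≤ 49.19° ⇒ inside.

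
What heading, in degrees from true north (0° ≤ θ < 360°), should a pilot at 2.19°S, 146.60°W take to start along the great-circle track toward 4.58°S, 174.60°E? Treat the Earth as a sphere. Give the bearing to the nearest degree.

265°

Δλ = 174.60 − -146.60 = 321.20°; wrapped into (−180°, 180°]: -38.80°.
θ = atan2( sin Δλ · cos φ₂ , cos φ₁ · sin φ₂ − sin φ₁ · cos φ₂ · cos Δλ )
  = atan2(-0.62460, -0.05011) = -94.587° → normalised to [0°, 360°): 265.413°.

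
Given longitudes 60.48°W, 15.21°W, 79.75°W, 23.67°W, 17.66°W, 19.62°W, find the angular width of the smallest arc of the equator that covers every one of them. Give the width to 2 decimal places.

64.54°

Sort the longitudes: -79.75°, -60.48°, -23.67°, -19.62°, -17.66°, -15.21°.
Eastward gaps between consecutive values (wrapping around): 19.27°, 36.81°, 4.05°, 1.96°, 2.45°, 295.46°.
Largest gap = 295.46° ⇒ minimal covering band is its complement: 360° − 295.46° = 64.54°.
Band runs from -79.75° eastward to -15.21°.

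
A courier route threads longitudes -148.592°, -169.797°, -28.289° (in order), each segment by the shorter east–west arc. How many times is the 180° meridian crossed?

0

Leg 1: -148.592° → -169.797°, shortest Δλ = -21.205° (west) — does not cross 180°.
Leg 2: -169.797° → -28.289°, shortest Δλ = 141.508° (east) — does not cross 180°.
Total crossings: 0.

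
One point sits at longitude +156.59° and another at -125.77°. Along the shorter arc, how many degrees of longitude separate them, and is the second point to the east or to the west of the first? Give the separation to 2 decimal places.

77.64° east

Raw difference: -125.77 − 156.59 = -282.36°.
Normalise into (−180°, 180°]: -282.36° + 360° = 77.64°.
Positive ⇒ the second point lies to the east; separation 77.64°.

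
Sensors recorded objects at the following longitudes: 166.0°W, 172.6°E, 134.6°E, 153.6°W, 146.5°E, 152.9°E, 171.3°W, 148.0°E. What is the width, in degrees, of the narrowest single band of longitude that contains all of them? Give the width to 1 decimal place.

Sort the longitudes: -171.3°, -166.0°, -153.6°, +134.6°, +146.5°, +148.0°, +152.9°, +172.6°.
Eastward gaps between consecutive values (wrapping around): 5.3°, 12.4°, 288.2°, 11.9°, 1.5°, 4.9°, 19.7°, 16.1°.
Largest gap = 288.2° ⇒ minimal covering band is its complement: 360° − 288.2° = 71.8°.
Band runs from +134.6° eastward to -153.6°, crossing the antimeridian.

71.8°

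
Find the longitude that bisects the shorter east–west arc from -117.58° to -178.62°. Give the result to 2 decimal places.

Signed shortest Δλ from -117.58° to -178.62° is -61.04°.
Midpoint longitude = -117.58° + (-61.04°)/2 = -117.58° − 30.52° = -148.10°.

-148.10°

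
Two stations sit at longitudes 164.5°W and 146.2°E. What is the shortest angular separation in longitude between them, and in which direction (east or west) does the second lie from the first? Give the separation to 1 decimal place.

Raw difference: 146.2 − -164.5 = 310.7°.
Normalise into (−180°, 180°]: 310.7° − 360° = -49.3°.
Negative ⇒ the second point lies to the west; separation 49.3°.

49.3° west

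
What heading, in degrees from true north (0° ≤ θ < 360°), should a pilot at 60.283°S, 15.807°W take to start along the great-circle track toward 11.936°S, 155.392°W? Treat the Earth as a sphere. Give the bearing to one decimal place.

Δλ = -155.392 − -15.807 = -139.585°.
θ = atan2( sin Δλ · cos φ₂ , cos φ₁ · sin φ₂ − sin φ₁ · cos φ₂ · cos Δλ )
  = atan2(-0.63430, -0.74946) = -139.757° → normalised to [0°, 360°): 220.243°.

220.2°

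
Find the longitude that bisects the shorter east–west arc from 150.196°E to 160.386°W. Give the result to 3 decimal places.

Signed shortest Δλ from +150.196° to -160.386° is +49.418°.
Midpoint longitude = +150.196° + (+49.418°)/2 = +150.196° + 24.709° = +174.905°.
(The naïve average (+150.196 + -160.386)/2 = -5.095° is on the wrong side of the globe.)

174.905°E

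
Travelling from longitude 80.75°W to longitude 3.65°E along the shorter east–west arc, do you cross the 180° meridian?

Signed shortest Δλ = ((3.65 − -80.75 + 180) mod 360) − 180 = 84.4°.
Going east by 84.4° from -80.75° reaches +3.65° without touching 180°.

No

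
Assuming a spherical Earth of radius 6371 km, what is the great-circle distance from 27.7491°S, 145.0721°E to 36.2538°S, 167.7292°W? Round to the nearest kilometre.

Δλ = -167.7292 − 145.0721 = -312.8013°; wrapped into (−180°, 180°]: 47.1987°.
Δφ = -36.2538 − -27.7491 = -8.5047°.
a = sin²(Δφ/2) + cos φ₁ · cos φ₂ · sin²(Δλ/2) = 0.119878.
c = 2·atan2(√a, √(1−a)) = 0.70711 rad → d = 6371·c ≈ 4504.98 km.

4505 km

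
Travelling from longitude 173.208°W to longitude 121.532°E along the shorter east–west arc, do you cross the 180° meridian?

Naïve |121.532 − -173.208| = 294.74° > 180°, so the shorter arc goes the other way round — across 180°.
Signed shortest Δλ = ((121.532 − -173.208 + 180) mod 360) − 180 = -65.26°.
Going west by 65.26° from -173.208° passes through 180° before reaching +121.532°.

Yes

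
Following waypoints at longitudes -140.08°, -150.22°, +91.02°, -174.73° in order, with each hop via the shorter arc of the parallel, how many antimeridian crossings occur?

2

Leg 1: -140.08° → -150.22°, shortest Δλ = -10.14° (west) — does not cross 180°.
Leg 2: -150.22° → +91.02°, shortest Δλ = -118.76° (west) — crosses 180°.
Leg 3: +91.02° → -174.73°, shortest Δλ = 94.25° (east) — crosses 180°.
Total crossings: 2.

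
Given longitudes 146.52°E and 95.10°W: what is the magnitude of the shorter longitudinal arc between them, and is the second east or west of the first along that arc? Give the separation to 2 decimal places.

Raw difference: -95.10 − 146.52 = -241.62°.
Normalise into (−180°, 180°]: -241.62° + 360° = 118.38°.
Positive ⇒ the second point lies to the east; separation 118.38°.

118.38° east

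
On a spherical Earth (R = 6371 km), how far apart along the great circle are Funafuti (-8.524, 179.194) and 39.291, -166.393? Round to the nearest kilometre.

Δλ = -166.393 − 179.194 = -345.587°; wrapped into (−180°, 180°]: 14.413°.
Δφ = 39.291 − -8.524 = 47.815°.
a = sin²(Δφ/2) + cos φ₁ · cos φ₂ · sin²(Δλ/2) = 0.176281.
c = 2·atan2(√a, √(1−a)) = 0.86658 rad → d = 6371·c ≈ 5520.98 km.

5521 km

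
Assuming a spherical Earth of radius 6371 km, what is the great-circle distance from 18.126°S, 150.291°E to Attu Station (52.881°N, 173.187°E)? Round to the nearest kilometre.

Δλ = 173.187 − 150.291 = 22.896°.
Δφ = 52.881 − -18.126 = 71.007°.
a = sin²(Δφ/2) + cos φ₁ · cos φ₂ · sin²(Δλ/2) = 0.359867.
c = 2·atan2(√a, √(1−a)) = 1.28673 rad → d = 6371·c ≈ 8197.73 km.

8198 km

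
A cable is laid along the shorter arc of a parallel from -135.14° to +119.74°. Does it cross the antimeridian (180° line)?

Naïve |119.74 − -135.14| = 254.88° > 180°, so the shorter arc goes the other way round — across 180°.
Signed shortest Δλ = ((119.74 − -135.14 + 180) mod 360) − 180 = -105.12°.
Going west by 105.12° from -135.14° passes through 180° before reaching +119.74°.

Yes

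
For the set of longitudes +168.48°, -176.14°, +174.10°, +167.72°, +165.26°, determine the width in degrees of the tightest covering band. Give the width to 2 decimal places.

Sort the longitudes: -176.14°, +165.26°, +167.72°, +168.48°, +174.10°.
Eastward gaps between consecutive values (wrapping around): 341.40°, 2.46°, 0.76°, 5.62°, 9.76°.
Largest gap = 341.40° ⇒ minimal covering band is its complement: 360° − 341.40° = 18.60°.
Band runs from +165.26° eastward to -176.14°, crossing the antimeridian.

18.60°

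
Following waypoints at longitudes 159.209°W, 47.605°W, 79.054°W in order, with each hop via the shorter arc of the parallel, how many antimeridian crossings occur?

Leg 1: -159.209° → -47.605°, shortest Δλ = 111.604° (east) — does not cross 180°.
Leg 2: -47.605° → -79.054°, shortest Δλ = -31.449° (west) — does not cross 180°.
Total crossings: 0.

0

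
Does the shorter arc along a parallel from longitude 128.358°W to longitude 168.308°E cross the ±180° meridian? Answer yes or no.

Yes

Naïve |168.308 − -128.358| = 296.666° > 180°, so the shorter arc goes the other way round — across 180°.
Signed shortest Δλ = ((168.308 − -128.358 + 180) mod 360) − 180 = -63.334°.
Going west by 63.334° from -128.358° passes through 180° before reaching +168.308°.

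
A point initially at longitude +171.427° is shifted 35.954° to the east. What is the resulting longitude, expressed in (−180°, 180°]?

Start at +171.427°; shift +35.954° → +207.381°.
+207.381° lies outside (−180°, 180°]; subtract 360° → -152.619°.

-152.619°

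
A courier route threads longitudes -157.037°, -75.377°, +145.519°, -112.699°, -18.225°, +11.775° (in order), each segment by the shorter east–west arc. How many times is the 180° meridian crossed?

2

Leg 1: -157.037° → -75.377°, shortest Δλ = 81.66° (east) — does not cross 180°.
Leg 2: -75.377° → +145.519°, shortest Δλ = -139.104° (west) — crosses 180°.
Leg 3: +145.519° → -112.699°, shortest Δλ = 101.782° (east) — crosses 180°.
Leg 4: -112.699° → -18.225°, shortest Δλ = 94.474° (east) — does not cross 180°.
Leg 5: -18.225° → +11.775°, shortest Δλ = 30.0° (east) — does not cross 180°.
Total crossings: 2.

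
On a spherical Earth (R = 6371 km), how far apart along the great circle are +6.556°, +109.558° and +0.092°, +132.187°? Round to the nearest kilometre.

Δλ = 132.187 − 109.558 = 22.629°.
Δφ = 0.092 − 6.556 = -6.464°.
a = sin²(Δφ/2) + cos φ₁ · cos φ₂ · sin²(Δλ/2) = 0.041419.
c = 2·atan2(√a, √(1−a)) = 0.40990 rad → d = 6371·c ≈ 2611.45 km.

2611 km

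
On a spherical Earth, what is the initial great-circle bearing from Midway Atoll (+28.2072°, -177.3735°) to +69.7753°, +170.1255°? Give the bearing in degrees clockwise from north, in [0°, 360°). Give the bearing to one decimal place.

Δλ = 170.1255 − -177.3735 = 347.4990°; wrapped into (−180°, 180°]: -12.5010°.
θ = atan2( sin Δλ · cos φ₂ , cos φ₁ · sin φ₂ − sin φ₁ · cos φ₂ · cos Δλ )
  = atan2(-0.07483, 0.66738) = -6.398° → normalised to [0°, 360°): 353.602°.

353.6°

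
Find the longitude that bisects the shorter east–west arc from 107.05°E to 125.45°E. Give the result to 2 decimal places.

116.25°E

Signed shortest Δλ from +107.05° to +125.45° is +18.40°.
Midpoint longitude = +107.05° + (+18.40°)/2 = +107.05° + 9.20° = +116.25°.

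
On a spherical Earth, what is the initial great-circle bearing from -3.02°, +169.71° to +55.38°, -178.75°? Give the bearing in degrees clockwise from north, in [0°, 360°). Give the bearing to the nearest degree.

Δλ = -178.75 − 169.71 = -348.46°; wrapped into (−180°, 180°]: 11.54°.
θ = atan2( sin Δλ · cos φ₂ , cos φ₁ · sin φ₂ − sin φ₁ · cos φ₂ · cos Δλ )
  = atan2(0.11366, 0.85112) = 7.606° → normalised to [0°, 360°): 7.606°.

8°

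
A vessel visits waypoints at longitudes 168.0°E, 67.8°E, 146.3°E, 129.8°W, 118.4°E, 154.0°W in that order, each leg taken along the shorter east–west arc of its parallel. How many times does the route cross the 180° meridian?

3

Leg 1: +168.0° → +67.8°, shortest Δλ = -100.2° (west) — does not cross 180°.
Leg 2: +67.8° → +146.3°, shortest Δλ = 78.5° (east) — does not cross 180°.
Leg 3: +146.3° → -129.8°, shortest Δλ = 83.9° (east) — crosses 180°.
Leg 4: -129.8° → +118.4°, shortest Δλ = -111.8° (west) — crosses 180°.
Leg 5: +118.4° → -154.0°, shortest Δλ = 87.6° (east) — crosses 180°.
Total crossings: 3.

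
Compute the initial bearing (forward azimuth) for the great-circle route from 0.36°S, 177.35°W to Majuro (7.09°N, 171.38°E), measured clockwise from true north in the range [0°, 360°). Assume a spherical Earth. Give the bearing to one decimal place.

303.7°

Δλ = 171.38 − -177.35 = 348.73°; wrapped into (−180°, 180°]: -11.27°.
θ = atan2( sin Δλ · cos φ₂ , cos φ₁ · sin φ₂ − sin φ₁ · cos φ₂ · cos Δλ )
  = atan2(-0.19394, 0.12954) = -56.259° → normalised to [0°, 360°): 303.741°.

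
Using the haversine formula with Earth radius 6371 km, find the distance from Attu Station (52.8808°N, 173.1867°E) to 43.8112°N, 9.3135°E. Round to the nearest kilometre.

9153 km

Δλ = 9.3135 − 173.1867 = -163.8732°.
Δφ = 43.8112 − 52.8808 = -9.0696°.
a = sin²(Δφ/2) + cos φ₁ · cos φ₂ · sin²(Δλ/2) = 0.433166.
c = 2·atan2(√a, √(1−a)) = 1.43673 rad → d = 6371·c ≈ 9153.38 km.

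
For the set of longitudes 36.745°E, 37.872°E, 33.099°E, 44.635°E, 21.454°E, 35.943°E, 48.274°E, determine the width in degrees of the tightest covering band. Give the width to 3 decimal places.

Sort the longitudes: +21.454°, +33.099°, +35.943°, +36.745°, +37.872°, +44.635°, +48.274°.
Eastward gaps between consecutive values (wrapping around): 11.645°, 2.844°, 0.802°, 1.127°, 6.763°, 3.639°, 333.180°.
Largest gap = 333.180° ⇒ minimal covering band is its complement: 360° − 333.180° = 26.820°.
Band runs from +21.454° eastward to +48.274°.

26.820°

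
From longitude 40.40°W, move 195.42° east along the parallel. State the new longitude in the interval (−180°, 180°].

155.02°E

Start at -40.40°; shift +195.42° → +155.02°.
+155.02° already lies in (−180°, 180°].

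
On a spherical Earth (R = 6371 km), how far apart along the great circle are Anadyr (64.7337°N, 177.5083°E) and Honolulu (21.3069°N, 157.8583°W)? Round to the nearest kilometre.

Δλ = -157.8583 − 177.5083 = -335.3666°; wrapped into (−180°, 180°]: 24.6334°.
Δφ = 21.3069 − 64.7337 = -43.4268°.
a = sin²(Δφ/2) + cos φ₁ · cos φ₂ · sin²(Δλ/2) = 0.154968.
c = 2·atan2(√a, √(1−a)) = 0.80922 rad → d = 6371·c ≈ 5155.53 km.

5156 km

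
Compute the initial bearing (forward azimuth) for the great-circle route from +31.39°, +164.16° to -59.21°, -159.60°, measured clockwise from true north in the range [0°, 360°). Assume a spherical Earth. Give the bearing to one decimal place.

Δλ = -159.60 − 164.16 = -323.76°; wrapped into (−180°, 180°]: 36.24°.
θ = atan2( sin Δλ · cos φ₂ , cos φ₁ · sin φ₂ − sin φ₁ · cos φ₂ · cos Δλ )
  = atan2(0.30262, -0.94837) = 162.303° → normalised to [0°, 360°): 162.303°.

162.3°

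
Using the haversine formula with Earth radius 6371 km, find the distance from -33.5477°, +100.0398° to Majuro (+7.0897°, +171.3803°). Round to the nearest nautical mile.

Δλ = 171.3803 − 100.0398 = 71.3405°.
Δφ = 7.0897 − -33.5477 = 40.6374°.
a = sin²(Δφ/2) + cos φ₁ · cos φ₂ · sin²(Δλ/2) = 0.401799.
c = 2·atan2(√a, √(1−a)) = 1.37311 rad → d = 6371·c ≈ 8748.07 km ≈ 4723.58 nmi.

4724 nmi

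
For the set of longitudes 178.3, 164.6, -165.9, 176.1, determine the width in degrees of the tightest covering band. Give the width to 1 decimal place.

Sort the longitudes: -165.9°, +164.6°, +176.1°, +178.3°.
Eastward gaps between consecutive values (wrapping around): 330.5°, 11.5°, 2.2°, 15.8°.
Largest gap = 330.5° ⇒ minimal covering band is its complement: 360° − 330.5° = 29.5°.
Band runs from +164.6° eastward to -165.9°, crossing the antimeridian.

29.5°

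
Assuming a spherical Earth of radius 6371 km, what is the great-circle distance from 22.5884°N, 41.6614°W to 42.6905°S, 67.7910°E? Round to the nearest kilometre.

Δλ = 67.7910 − -41.6614 = 109.4524°.
Δφ = -42.6905 − 22.5884 = -65.2789°.
a = sin²(Δφ/2) + cos φ₁ · cos φ₂ · sin²(Δλ/2) = 0.743222.
c = 2·atan2(√a, √(1−a)) = 2.07881 rad → d = 6371·c ≈ 13244.11 km.

13244 km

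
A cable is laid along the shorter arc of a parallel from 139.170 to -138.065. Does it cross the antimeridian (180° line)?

Naïve |-138.065 − 139.170| = 277.235° > 180°, so the shorter arc goes the other way round — across 180°.
Signed shortest Δλ = ((-138.065 − 139.170 + 180) mod 360) − 180 = 82.765°.
Going east by 82.765° from +139.170° passes through 180° before reaching -138.065°.

Yes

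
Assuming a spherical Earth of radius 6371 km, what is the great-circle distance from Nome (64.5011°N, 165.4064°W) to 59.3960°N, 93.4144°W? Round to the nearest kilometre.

Δλ = -93.4144 − -165.4064 = 71.9920°.
Δφ = 59.3960 − 64.5011 = -5.1051°.
a = sin²(Δφ/2) + cos φ₁ · cos φ₂ · sin²(Δλ/2) = 0.077689.
c = 2·atan2(√a, √(1−a)) = 0.56494 rad → d = 6371·c ≈ 3599.21 km.

3599 km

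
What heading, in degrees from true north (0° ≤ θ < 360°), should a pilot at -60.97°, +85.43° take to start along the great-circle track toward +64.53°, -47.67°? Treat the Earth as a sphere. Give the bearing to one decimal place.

300.0°

Δλ = -47.67 − 85.43 = -133.10°.
θ = atan2( sin Δλ · cos φ₂ , cos φ₁ · sin φ₂ − sin φ₁ · cos φ₂ · cos Δλ )
  = atan2(-0.31400, 0.18119) = -60.014° → normalised to [0°, 360°): 299.986°.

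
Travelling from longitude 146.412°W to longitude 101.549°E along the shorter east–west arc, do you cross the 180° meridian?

Yes

Naïve |101.549 − -146.412| = 247.961° > 180°, so the shorter arc goes the other way round — across 180°.
Signed shortest Δλ = ((101.549 − -146.412 + 180) mod 360) − 180 = -112.039°.
Going west by 112.039° from -146.412° passes through 180° before reaching +101.549°.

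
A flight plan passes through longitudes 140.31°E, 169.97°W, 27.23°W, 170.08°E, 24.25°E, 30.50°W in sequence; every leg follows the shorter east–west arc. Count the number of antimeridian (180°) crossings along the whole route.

Leg 1: +140.31° → -169.97°, shortest Δλ = 49.72° (east) — crosses 180°.
Leg 2: -169.97° → -27.23°, shortest Δλ = 142.74° (east) — does not cross 180°.
Leg 3: -27.23° → +170.08°, shortest Δλ = -162.69° (west) — crosses 180°.
Leg 4: +170.08° → +24.25°, shortest Δλ = -145.83° (west) — does not cross 180°.
Leg 5: +24.25° → -30.50°, shortest Δλ = -54.75° (west) — does not cross 180°.
Total crossings: 2.

2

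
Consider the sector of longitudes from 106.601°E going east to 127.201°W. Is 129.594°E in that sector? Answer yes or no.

Band width going east from +106.601° to -127.201°: ((-127.201 − 106.601) mod 360) = 126.198°.
Offset of +129.594° east of the west edge: ((129.594 − 106.601) mod 360) = 22.993°.
22.993° ≤ 126.198° ⇒ inside.

Yes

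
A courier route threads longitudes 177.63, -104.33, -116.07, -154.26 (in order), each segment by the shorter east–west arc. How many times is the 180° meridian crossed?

1

Leg 1: +177.63° → -104.33°, shortest Δλ = 78.04° (east) — crosses 180°.
Leg 2: -104.33° → -116.07°, shortest Δλ = -11.74° (west) — does not cross 180°.
Leg 3: -116.07° → -154.26°, shortest Δλ = -38.19° (west) — does not cross 180°.
Total crossings: 1.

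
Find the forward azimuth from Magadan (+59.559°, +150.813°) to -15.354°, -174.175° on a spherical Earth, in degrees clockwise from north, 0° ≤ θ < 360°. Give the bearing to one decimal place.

145.8°

Δλ = -174.175 − 150.813 = -324.988°; wrapped into (−180°, 180°]: 35.012°.
θ = atan2( sin Δλ · cos φ₂ , cos φ₁ · sin φ₂ − sin φ₁ · cos φ₂ · cos Δλ )
  = atan2(0.55327, -0.81508) = 145.832° → normalised to [0°, 360°): 145.832°.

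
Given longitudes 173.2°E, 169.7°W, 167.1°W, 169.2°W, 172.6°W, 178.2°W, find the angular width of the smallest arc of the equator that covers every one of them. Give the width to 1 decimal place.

19.7°

Sort the longitudes: -178.2°, -172.6°, -169.7°, -169.2°, -167.1°, +173.2°.
Eastward gaps between consecutive values (wrapping around): 5.6°, 2.9°, 0.5°, 2.1°, 340.3°, 8.6°.
Largest gap = 340.3° ⇒ minimal covering band is its complement: 360° − 340.3° = 19.7°.
Band runs from +173.2° eastward to -167.1°, crossing the antimeridian.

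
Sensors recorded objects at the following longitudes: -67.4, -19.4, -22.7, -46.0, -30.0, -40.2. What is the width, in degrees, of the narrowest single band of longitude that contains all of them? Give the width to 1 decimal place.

Sort the longitudes: -67.4°, -46.0°, -40.2°, -30.0°, -22.7°, -19.4°.
Eastward gaps between consecutive values (wrapping around): 21.4°, 5.8°, 10.2°, 7.3°, 3.3°, 312.0°.
Largest gap = 312.0° ⇒ minimal covering band is its complement: 360° − 312.0° = 48.0°.
Band runs from -67.4° eastward to -19.4°.

48.0°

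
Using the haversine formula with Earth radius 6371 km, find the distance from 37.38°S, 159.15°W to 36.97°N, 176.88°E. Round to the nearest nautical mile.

Δλ = 176.88 − -159.15 = 336.03°; wrapped into (−180°, 180°]: -23.97°.
Δφ = 36.97 − -37.38 = 74.35°.
a = sin²(Δφ/2) + cos φ₁ · cos φ₂ · sin²(Δλ/2) = 0.392496.
c = 2·atan2(√a, √(1−a)) = 1.35410 rad → d = 6371·c ≈ 8626.95 km ≈ 4658.18 nmi.

4658 nmi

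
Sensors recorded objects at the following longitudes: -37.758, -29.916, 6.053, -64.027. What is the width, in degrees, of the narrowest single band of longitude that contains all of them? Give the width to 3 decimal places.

Sort the longitudes: -64.027°, -37.758°, -29.916°, +6.053°.
Eastward gaps between consecutive values (wrapping around): 26.269°, 7.842°, 35.969°, 289.920°.
Largest gap = 289.920° ⇒ minimal covering band is its complement: 360° − 289.920° = 70.080°.
Band runs from -64.027° eastward to +6.053°.

70.080°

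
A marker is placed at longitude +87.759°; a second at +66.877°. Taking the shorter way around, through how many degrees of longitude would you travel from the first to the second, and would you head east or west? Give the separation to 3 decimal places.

Raw difference: 66.877 − 87.759 = -20.882°.
Normalise into (−180°, 180°]: -20.882° stays -20.882°.
Negative ⇒ the second point lies to the west; separation 20.882°.

20.882° west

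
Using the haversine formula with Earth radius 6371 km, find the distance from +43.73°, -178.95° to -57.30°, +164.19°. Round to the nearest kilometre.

11343 km

Δλ = 164.19 − -178.95 = 343.14°; wrapped into (−180°, 180°]: -16.86°.
Δφ = -57.30 − 43.73 = -101.03°.
a = sin²(Δφ/2) + cos φ₁ · cos φ₂ · sin²(Δλ/2) = 0.604051.
c = 2·atan2(√a, √(1−a)) = 1.78043 rad → d = 6371·c ≈ 11343.13 km.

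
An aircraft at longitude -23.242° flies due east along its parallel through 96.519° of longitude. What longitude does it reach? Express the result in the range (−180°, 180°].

+73.277°

Start at -23.242°; shift +96.519° → +73.277°.
+73.277° already lies in (−180°, 180°].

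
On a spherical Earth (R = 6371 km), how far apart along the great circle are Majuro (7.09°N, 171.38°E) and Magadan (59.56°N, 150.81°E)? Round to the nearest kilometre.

6088 km

Δλ = 150.81 − 171.38 = -20.57°.
Δφ = 59.56 − 7.09 = 52.47°.
a = sin²(Δφ/2) + cos φ₁ · cos φ₂ · sin²(Δλ/2) = 0.211439.
c = 2·atan2(√a, √(1−a)) = 0.95560 rad → d = 6371·c ≈ 6088.10 km.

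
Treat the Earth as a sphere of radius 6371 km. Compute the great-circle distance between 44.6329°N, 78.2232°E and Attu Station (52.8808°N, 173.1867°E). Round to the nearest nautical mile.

Δλ = 173.1867 − 78.2232 = 94.9635°.
Δφ = 52.8808 − 44.6329 = 8.2479°.
a = sin²(Δφ/2) + cos φ₁ · cos φ₂ · sin²(Δλ/2) = 0.238473.
c = 2·atan2(√a, √(1−a)) = 1.02037 rad → d = 6371·c ≈ 6500.75 km ≈ 3510.13 nmi.

3510 nmi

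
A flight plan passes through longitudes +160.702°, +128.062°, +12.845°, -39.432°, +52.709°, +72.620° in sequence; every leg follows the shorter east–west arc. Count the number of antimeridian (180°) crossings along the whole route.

Leg 1: +160.702° → +128.062°, shortest Δλ = -32.64° (west) — does not cross 180°.
Leg 2: +128.062° → +12.845°, shortest Δλ = -115.217° (west) — does not cross 180°.
Leg 3: +12.845° → -39.432°, shortest Δλ = -52.277° (west) — does not cross 180°.
Leg 4: -39.432° → +52.709°, shortest Δλ = 92.141° (east) — does not cross 180°.
Leg 5: +52.709° → +72.620°, shortest Δλ = 19.911° (east) — does not cross 180°.
Total crossings: 0.

0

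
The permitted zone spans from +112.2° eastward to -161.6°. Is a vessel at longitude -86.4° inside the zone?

Band width going east from +112.2° to -161.6°: ((-161.6 − 112.2) mod 360) = 86.2°.
Offset of -86.4° east of the west edge: ((-86.4 − 112.2) mod 360) = 161.4°.
161.4° > 86.2° ⇒ outside.

No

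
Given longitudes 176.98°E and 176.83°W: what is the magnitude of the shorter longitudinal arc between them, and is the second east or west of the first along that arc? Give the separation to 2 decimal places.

Raw difference: -176.83 − 176.98 = -353.81°.
Normalise into (−180°, 180°]: -353.81° + 360° = 6.19°.
Positive ⇒ the second point lies to the east; separation 6.19°.

6.19° east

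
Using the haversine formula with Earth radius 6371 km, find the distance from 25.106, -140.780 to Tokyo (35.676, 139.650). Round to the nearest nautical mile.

4060 nmi

Δλ = 139.650 − -140.780 = 280.430°; wrapped into (−180°, 180°]: -79.570°.
Δφ = 35.676 − 25.106 = 10.570°.
a = sin²(Δφ/2) + cos φ₁ · cos φ₂ · sin²(Δλ/2) = 0.309693.
c = 2·atan2(√a, √(1−a)) = 1.18034 rad → d = 6371·c ≈ 7519.92 km ≈ 4060.43 nmi.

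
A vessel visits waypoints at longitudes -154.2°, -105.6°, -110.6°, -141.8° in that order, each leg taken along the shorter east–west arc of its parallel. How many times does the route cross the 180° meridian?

0

Leg 1: -154.2° → -105.6°, shortest Δλ = 48.6° (east) — does not cross 180°.
Leg 2: -105.6° → -110.6°, shortest Δλ = -5.0° (west) — does not cross 180°.
Leg 3: -110.6° → -141.8°, shortest Δλ = -31.2° (west) — does not cross 180°.
Total crossings: 0.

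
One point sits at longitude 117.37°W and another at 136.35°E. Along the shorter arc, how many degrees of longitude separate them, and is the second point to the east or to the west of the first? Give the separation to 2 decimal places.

Raw difference: 136.35 − -117.37 = 253.72°.
Normalise into (−180°, 180°]: 253.72° − 360° = -106.28°.
Negative ⇒ the second point lies to the west; separation 106.28°.

106.28° west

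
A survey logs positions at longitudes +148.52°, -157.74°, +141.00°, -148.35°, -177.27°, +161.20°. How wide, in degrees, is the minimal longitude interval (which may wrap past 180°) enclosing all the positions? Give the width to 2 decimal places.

Sort the longitudes: -177.27°, -157.74°, -148.35°, +141.00°, +148.52°, +161.20°.
Eastward gaps between consecutive values (wrapping around): 19.53°, 9.39°, 289.35°, 7.52°, 12.68°, 21.53°.
Largest gap = 289.35° ⇒ minimal covering band is its complement: 360° − 289.35° = 70.65°.
Band runs from +141.00° eastward to -148.35°, crossing the antimeridian.

70.65°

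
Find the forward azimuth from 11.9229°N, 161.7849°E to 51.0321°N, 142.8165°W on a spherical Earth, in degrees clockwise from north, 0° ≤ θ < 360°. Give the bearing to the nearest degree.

37°

Δλ = -142.8165 − 161.7849 = -304.6014°; wrapped into (−180°, 180°]: 55.3986°.
θ = atan2( sin Δλ · cos φ₂ , cos φ₁ · sin φ₂ − sin φ₁ · cos φ₂ · cos Δλ )
  = atan2(0.51765, 0.68695) = 37.000° → normalised to [0°, 360°): 37.000°.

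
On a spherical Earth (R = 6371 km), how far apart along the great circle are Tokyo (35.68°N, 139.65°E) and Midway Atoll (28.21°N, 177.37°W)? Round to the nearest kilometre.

Δλ = -177.37 − 139.65 = -317.02°; wrapped into (−180°, 180°]: 42.98°.
Δφ = 28.21 − 35.68 = -7.47°.
a = sin²(Δφ/2) + cos φ₁ · cos φ₂ · sin²(Δλ/2) = 0.100307.
c = 2·atan2(√a, √(1−a)) = 0.64453 rad → d = 6371·c ≈ 4106.27 km.

4106 km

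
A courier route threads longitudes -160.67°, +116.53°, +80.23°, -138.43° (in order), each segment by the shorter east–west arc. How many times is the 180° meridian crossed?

2

Leg 1: -160.67° → +116.53°, shortest Δλ = -82.8° (west) — crosses 180°.
Leg 2: +116.53° → +80.23°, shortest Δλ = -36.3° (west) — does not cross 180°.
Leg 3: +80.23° → -138.43°, shortest Δλ = 141.34° (east) — crosses 180°.
Total crossings: 2.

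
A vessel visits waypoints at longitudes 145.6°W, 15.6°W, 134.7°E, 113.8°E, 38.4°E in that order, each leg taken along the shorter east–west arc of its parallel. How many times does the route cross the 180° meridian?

0

Leg 1: -145.6° → -15.6°, shortest Δλ = 130.0° (east) — does not cross 180°.
Leg 2: -15.6° → +134.7°, shortest Δλ = 150.3° (east) — does not cross 180°.
Leg 3: +134.7° → +113.8°, shortest Δλ = -20.9° (west) — does not cross 180°.
Leg 4: +113.8° → +38.4°, shortest Δλ = -75.4° (west) — does not cross 180°.
Total crossings: 0.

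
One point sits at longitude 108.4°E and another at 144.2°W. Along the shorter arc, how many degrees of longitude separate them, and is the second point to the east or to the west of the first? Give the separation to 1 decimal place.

107.4° east

Raw difference: -144.2 − 108.4 = -252.6°.
Normalise into (−180°, 180°]: -252.6° + 360° = 107.4°.
Positive ⇒ the second point lies to the east; separation 107.4°.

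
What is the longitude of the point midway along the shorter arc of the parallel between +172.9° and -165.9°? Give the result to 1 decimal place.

Signed shortest Δλ from +172.9° to -165.9° is +21.2°.
Midpoint longitude = +172.9° + (+21.2°)/2 = +172.9° + 10.6° = +183.5°.
Normalise into (−180°, 180°]: -176.5°.
(The naïve average (+172.9 + -165.9)/2 = 3.5° is on the wrong side of the globe.)

-176.5°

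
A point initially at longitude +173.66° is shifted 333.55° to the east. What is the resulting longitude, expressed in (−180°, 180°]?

+147.21°

Start at +173.66°; shift +333.55° → +507.21°.
+507.21° lies outside (−180°, 180°]; subtract 360° → +147.21°.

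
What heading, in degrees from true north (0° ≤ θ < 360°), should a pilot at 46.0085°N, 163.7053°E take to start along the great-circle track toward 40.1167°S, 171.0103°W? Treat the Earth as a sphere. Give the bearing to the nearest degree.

Δλ = -171.0103 − 163.7053 = -334.7156°; wrapped into (−180°, 180°]: 25.2844°.
θ = atan2( sin Δλ · cos φ₂ , cos φ₁ · sin φ₂ − sin φ₁ · cos φ₂ · cos Δλ )
  = atan2(0.32663, -0.94501) = 160.933° → normalised to [0°, 360°): 160.933°.

161°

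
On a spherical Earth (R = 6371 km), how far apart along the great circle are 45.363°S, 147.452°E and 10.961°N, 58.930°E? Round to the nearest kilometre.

10758 km

Δλ = 58.930 − 147.452 = -88.522°.
Δφ = 10.961 − -45.363 = 56.324°.
a = sin²(Δφ/2) + cos φ₁ · cos φ₂ · sin²(Δλ/2) = 0.558753.
c = 2·atan2(√a, √(1−a)) = 1.68858 rad → d = 6371·c ≈ 10757.91 km.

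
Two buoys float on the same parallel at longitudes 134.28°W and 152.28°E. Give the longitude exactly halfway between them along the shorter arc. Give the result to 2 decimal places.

Signed shortest Δλ from -134.28° to +152.28° is -73.44°.
Midpoint longitude = -134.28° + (-73.44°)/2 = -134.28° − 36.72° = -171.00°.
(The naïve average (-134.28 + +152.28)/2 = 9.0° is on the wrong side of the globe.)

171.00°W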